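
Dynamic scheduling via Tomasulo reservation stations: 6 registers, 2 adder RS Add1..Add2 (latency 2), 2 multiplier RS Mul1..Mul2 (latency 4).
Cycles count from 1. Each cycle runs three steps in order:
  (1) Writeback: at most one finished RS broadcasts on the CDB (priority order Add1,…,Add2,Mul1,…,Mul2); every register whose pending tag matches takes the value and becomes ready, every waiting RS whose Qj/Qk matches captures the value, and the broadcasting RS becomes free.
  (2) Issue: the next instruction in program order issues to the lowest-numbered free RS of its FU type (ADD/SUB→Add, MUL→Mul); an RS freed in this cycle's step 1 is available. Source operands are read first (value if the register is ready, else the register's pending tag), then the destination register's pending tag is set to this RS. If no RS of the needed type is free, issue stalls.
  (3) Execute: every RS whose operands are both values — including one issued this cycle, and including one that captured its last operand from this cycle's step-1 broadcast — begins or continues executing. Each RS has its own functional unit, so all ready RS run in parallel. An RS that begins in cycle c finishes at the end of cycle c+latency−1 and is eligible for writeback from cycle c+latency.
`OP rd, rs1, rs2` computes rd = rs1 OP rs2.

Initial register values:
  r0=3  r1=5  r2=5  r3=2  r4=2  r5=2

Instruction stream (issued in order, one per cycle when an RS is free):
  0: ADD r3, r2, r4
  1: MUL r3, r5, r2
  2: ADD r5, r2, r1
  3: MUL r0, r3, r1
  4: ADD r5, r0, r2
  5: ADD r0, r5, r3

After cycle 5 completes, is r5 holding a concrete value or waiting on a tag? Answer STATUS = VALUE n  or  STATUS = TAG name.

STATUS = TAG Add1

  c1: issue ADD r3<-Add1  regs: r0:3,r1:5,r2:5,r3:Add1,r4:2,r5:2
  c2: issue MUL r3<-Mul1  regs: r0:3,r1:5,r2:5,r3:Mul1,r4:2,r5:2
  c3: CDB Add1=7; issue ADD r5<-Add1  regs: r0:3,r1:5,r2:5,r3:Mul1,r4:2,r5:Add1
  c4: issue MUL r0<-Mul2  regs: r0:Mul2,r1:5,r2:5,r3:Mul1,r4:2,r5:Add1
  c5: CDB Add1=10; issue ADD r5<-Add1  regs: r0:Mul2,r1:5,r2:5,r3:Mul1,r4:2,r5:Add1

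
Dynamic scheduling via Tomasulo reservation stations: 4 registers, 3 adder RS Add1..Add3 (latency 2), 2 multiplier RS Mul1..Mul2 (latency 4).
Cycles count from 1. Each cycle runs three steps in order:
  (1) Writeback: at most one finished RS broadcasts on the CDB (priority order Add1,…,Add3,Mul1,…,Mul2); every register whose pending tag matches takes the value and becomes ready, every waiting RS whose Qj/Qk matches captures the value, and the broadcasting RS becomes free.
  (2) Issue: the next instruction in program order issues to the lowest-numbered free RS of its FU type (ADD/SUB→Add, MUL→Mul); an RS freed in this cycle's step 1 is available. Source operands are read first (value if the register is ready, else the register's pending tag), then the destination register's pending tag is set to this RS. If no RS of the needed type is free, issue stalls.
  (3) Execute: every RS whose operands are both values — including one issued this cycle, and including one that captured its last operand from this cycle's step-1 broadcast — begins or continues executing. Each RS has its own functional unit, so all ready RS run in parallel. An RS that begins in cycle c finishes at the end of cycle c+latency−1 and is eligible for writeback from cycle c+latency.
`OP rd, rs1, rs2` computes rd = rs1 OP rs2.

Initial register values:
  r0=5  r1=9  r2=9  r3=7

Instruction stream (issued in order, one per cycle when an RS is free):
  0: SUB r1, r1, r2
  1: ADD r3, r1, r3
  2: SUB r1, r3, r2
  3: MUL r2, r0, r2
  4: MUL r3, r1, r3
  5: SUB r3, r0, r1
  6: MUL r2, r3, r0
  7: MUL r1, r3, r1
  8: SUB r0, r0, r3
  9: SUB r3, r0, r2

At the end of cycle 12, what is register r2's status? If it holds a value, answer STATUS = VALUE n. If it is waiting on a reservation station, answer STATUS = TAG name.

  c1: issue SUB r1<-Add1  regs: r0:5,r1:Add1,r2:9,r3:7
  c2: issue ADD r3<-Add2  regs: r0:5,r1:Add1,r2:9,r3:Add2
  c3: CDB Add1=0; issue SUB r1<-Add1  regs: r0:5,r1:Add1,r2:9,r3:Add2
  c4: issue MUL r2<-Mul1  regs: r0:5,r1:Add1,r2:Mul1,r3:Add2
  c5: CDB Add2=7; issue MUL r3<-Mul2  regs: r0:5,r1:Add1,r2:Mul1,r3:Mul2
  c6: issue SUB r3<-Add2  regs: r0:5,r1:Add1,r2:Mul1,r3:Add2
  c7: CDB Add1=-2; stall  regs: r0:5,r1:-2,r2:Mul1,r3:Add2
  c8: CDB Mul1=45; issue MUL r2<-Mul1  regs: r0:5,r1:-2,r2:Mul1,r3:Add2
  c9: CDB Add2=7; stall  regs: r0:5,r1:-2,r2:Mul1,r3:7
  c10: stall  regs: r0:5,r1:-2,r2:Mul1,r3:7
  c11: CDB Mul2=-14; issue MUL r1<-Mul2  regs: r0:5,r1:Mul2,r2:Mul1,r3:7
  c12: issue SUB r0<-Add1  regs: r0:Add1,r1:Mul2,r2:Mul1,r3:7

STATUS = TAG Mul1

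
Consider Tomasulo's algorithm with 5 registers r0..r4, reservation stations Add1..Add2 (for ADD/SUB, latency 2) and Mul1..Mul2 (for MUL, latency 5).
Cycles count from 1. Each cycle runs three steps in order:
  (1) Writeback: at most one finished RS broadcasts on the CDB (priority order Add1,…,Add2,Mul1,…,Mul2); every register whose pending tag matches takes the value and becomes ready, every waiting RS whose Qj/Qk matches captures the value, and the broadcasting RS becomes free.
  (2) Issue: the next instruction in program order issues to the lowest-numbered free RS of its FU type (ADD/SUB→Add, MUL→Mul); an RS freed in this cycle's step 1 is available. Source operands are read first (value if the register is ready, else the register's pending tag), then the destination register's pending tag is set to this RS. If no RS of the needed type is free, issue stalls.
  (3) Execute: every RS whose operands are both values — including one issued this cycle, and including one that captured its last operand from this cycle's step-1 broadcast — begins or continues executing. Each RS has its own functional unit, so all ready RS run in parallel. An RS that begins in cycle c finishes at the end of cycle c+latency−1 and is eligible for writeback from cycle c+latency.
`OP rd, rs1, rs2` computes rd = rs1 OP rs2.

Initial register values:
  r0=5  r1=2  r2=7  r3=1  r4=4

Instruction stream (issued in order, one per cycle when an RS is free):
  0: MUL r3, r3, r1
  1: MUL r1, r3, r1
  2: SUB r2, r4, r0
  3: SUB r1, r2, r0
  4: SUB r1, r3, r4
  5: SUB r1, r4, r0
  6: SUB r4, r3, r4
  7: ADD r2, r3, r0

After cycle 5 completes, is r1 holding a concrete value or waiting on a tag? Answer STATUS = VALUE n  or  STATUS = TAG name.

  c1: issue MUL r3<-Mul1  regs: r0:5,r1:2,r2:7,r3:Mul1,r4:4
  c2: issue MUL r1<-Mul2  regs: r0:5,r1:Mul2,r2:7,r3:Mul1,r4:4
  c3: issue SUB r2<-Add1  regs: r0:5,r1:Mul2,r2:Add1,r3:Mul1,r4:4
  c4: issue SUB r1<-Add2  regs: r0:5,r1:Add2,r2:Add1,r3:Mul1,r4:4
  c5: CDB Add1=-1; issue SUB r1<-Add1  regs: r0:5,r1:Add1,r2:-1,r3:Mul1,r4:4

STATUS = TAG Add1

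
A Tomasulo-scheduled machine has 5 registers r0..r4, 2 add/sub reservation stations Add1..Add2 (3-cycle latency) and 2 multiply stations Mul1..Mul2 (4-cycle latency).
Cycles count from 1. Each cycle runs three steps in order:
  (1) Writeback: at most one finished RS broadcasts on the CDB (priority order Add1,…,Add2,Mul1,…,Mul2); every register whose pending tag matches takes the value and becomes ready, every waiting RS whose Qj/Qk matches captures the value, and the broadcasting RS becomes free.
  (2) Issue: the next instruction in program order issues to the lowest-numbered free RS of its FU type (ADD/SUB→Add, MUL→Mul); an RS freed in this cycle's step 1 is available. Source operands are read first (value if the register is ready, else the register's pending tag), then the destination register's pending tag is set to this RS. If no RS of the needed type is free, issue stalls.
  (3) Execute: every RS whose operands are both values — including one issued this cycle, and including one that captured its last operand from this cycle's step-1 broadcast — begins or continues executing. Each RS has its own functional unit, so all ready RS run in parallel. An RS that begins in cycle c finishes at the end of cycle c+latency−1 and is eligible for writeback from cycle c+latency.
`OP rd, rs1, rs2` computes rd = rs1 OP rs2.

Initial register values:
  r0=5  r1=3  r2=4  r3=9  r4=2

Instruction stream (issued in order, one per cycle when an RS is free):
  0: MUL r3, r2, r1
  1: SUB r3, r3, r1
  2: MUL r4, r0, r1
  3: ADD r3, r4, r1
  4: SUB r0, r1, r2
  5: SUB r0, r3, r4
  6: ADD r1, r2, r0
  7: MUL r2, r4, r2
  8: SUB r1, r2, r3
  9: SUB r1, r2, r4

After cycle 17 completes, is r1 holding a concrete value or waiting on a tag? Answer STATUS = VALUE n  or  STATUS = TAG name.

STATUS = TAG Add1

c1: issue MUL r3<-Mul1 | r0:5,r1:3,r2:4,r3:Mul1,r4:2
c2: issue SUB r3<-Add1 | r0:5,r1:3,r2:4,r3:Add1,r4:2
c3: issue MUL r4<-Mul2 | r0:5,r1:3,r2:4,r3:Add1,r4:Mul2
c4: issue ADD r3<-Add2 | r0:5,r1:3,r2:4,r3:Add2,r4:Mul2
c5: CDB Mul1=12; stall | r0:5,r1:3,r2:4,r3:Add2,r4:Mul2
c6: stall | r0:5,r1:3,r2:4,r3:Add2,r4:Mul2
c7: CDB Mul2=15; stall | r0:5,r1:3,r2:4,r3:Add2,r4:15
c8: CDB Add1=9; issue SUB r0<-Add1 | r0:Add1,r1:3,r2:4,r3:Add2,r4:15
c9: stall | r0:Add1,r1:3,r2:4,r3:Add2,r4:15
c10: CDB Add2=18; issue SUB r0<-Add2 | r0:Add2,r1:3,r2:4,r3:18,r4:15
c11: CDB Add1=-1; issue ADD r1<-Add1 | r0:Add2,r1:Add1,r2:4,r3:18,r4:15
c12: issue MUL r2<-Mul1 | r0:Add2,r1:Add1,r2:Mul1,r3:18,r4:15
c13: CDB Add2=3; issue SUB r1<-Add2 | r0:3,r1:Add2,r2:Mul1,r3:18,r4:15
c14: stall | r0:3,r1:Add2,r2:Mul1,r3:18,r4:15
c15: stall | r0:3,r1:Add2,r2:Mul1,r3:18,r4:15
c16: CDB Add1=7; issue SUB r1<-Add1 | r0:3,r1:Add1,r2:Mul1,r3:18,r4:15
c17: CDB Mul1=60 | r0:3,r1:Add1,r2:60,r3:18,r4:15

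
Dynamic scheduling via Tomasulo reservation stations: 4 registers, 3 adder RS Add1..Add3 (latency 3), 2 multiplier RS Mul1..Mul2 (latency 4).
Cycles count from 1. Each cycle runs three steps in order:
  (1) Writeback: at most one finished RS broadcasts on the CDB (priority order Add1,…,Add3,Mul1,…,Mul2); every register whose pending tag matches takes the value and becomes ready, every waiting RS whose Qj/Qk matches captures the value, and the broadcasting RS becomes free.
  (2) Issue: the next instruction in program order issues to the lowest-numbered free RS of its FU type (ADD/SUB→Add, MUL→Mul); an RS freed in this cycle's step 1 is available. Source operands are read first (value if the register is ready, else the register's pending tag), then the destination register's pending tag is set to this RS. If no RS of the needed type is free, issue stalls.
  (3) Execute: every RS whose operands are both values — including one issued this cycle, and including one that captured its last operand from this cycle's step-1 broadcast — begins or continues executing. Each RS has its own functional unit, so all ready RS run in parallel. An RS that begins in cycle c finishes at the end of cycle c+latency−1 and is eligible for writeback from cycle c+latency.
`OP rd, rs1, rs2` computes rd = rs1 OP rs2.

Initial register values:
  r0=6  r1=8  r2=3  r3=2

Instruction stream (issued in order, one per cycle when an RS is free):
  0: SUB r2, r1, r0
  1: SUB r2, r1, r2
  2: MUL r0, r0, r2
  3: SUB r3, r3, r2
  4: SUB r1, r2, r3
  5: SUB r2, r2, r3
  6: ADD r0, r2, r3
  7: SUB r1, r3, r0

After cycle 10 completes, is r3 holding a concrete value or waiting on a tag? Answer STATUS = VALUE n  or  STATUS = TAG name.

cycle 1: issue SUB r2<-Add1 // r0:6,r1:8,r2:Add1,r3:2
cycle 2: issue SUB r2<-Add2 // r0:6,r1:8,r2:Add2,r3:2
cycle 3: issue MUL r0<-Mul1 // r0:Mul1,r1:8,r2:Add2,r3:2
cycle 4: CDB Add1=2; issue SUB r3<-Add1 // r0:Mul1,r1:8,r2:Add2,r3:Add1
cycle 5: issue SUB r1<-Add3 // r0:Mul1,r1:Add3,r2:Add2,r3:Add1
cycle 6: stall // r0:Mul1,r1:Add3,r2:Add2,r3:Add1
cycle 7: CDB Add2=6; issue SUB r2<-Add2 // r0:Mul1,r1:Add3,r2:Add2,r3:Add1
cycle 8: stall // r0:Mul1,r1:Add3,r2:Add2,r3:Add1
cycle 9: stall // r0:Mul1,r1:Add3,r2:Add2,r3:Add1
cycle 10: CDB Add1=-4; issue ADD r0<-Add1 // r0:Add1,r1:Add3,r2:Add2,r3:-4

STATUS = VALUE -4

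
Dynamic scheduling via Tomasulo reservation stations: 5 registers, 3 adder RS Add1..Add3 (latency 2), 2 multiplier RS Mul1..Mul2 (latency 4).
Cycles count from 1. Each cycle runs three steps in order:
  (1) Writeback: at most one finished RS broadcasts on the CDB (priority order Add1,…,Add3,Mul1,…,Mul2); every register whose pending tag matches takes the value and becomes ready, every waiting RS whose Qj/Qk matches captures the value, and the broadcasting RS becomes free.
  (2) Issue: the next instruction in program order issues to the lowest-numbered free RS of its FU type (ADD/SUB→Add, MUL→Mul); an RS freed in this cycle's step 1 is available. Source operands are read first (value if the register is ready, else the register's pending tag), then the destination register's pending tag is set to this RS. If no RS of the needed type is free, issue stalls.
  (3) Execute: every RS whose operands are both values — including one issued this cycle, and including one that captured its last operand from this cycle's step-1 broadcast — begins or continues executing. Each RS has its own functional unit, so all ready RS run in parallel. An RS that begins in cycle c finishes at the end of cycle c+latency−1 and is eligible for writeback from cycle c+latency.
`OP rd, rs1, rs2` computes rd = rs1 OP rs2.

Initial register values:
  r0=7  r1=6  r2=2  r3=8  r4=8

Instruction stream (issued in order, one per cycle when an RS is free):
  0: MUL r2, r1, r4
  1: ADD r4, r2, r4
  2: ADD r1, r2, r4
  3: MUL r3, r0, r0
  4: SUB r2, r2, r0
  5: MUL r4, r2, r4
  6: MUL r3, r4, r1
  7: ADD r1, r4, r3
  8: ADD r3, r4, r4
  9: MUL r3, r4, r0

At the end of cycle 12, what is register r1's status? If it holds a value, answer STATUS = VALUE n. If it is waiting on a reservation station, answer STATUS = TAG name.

c1: issue MUL r2<-Mul1 | r0:7,r1:6,r2:Mul1,r3:8,r4:8
c2: issue ADD r4<-Add1 | r0:7,r1:6,r2:Mul1,r3:8,r4:Add1
c3: issue ADD r1<-Add2 | r0:7,r1:Add2,r2:Mul1,r3:8,r4:Add1
c4: issue MUL r3<-Mul2 | r0:7,r1:Add2,r2:Mul1,r3:Mul2,r4:Add1
c5: CDB Mul1=48; issue SUB r2<-Add3 | r0:7,r1:Add2,r2:Add3,r3:Mul2,r4:Add1
c6: issue MUL r4<-Mul1 | r0:7,r1:Add2,r2:Add3,r3:Mul2,r4:Mul1
c7: CDB Add1=56; stall | r0:7,r1:Add2,r2:Add3,r3:Mul2,r4:Mul1
c8: CDB Add3=41; stall | r0:7,r1:Add2,r2:41,r3:Mul2,r4:Mul1
c9: CDB Add2=104; stall | r0:7,r1:104,r2:41,r3:Mul2,r4:Mul1
c10: CDB Mul2=49; issue MUL r3<-Mul2 | r0:7,r1:104,r2:41,r3:Mul2,r4:Mul1
c11: issue ADD r1<-Add1 | r0:7,r1:Add1,r2:41,r3:Mul2,r4:Mul1
c12: CDB Mul1=2296; issue ADD r3<-Add2 | r0:7,r1:Add1,r2:41,r3:Add2,r4:2296

STATUS = TAG Add1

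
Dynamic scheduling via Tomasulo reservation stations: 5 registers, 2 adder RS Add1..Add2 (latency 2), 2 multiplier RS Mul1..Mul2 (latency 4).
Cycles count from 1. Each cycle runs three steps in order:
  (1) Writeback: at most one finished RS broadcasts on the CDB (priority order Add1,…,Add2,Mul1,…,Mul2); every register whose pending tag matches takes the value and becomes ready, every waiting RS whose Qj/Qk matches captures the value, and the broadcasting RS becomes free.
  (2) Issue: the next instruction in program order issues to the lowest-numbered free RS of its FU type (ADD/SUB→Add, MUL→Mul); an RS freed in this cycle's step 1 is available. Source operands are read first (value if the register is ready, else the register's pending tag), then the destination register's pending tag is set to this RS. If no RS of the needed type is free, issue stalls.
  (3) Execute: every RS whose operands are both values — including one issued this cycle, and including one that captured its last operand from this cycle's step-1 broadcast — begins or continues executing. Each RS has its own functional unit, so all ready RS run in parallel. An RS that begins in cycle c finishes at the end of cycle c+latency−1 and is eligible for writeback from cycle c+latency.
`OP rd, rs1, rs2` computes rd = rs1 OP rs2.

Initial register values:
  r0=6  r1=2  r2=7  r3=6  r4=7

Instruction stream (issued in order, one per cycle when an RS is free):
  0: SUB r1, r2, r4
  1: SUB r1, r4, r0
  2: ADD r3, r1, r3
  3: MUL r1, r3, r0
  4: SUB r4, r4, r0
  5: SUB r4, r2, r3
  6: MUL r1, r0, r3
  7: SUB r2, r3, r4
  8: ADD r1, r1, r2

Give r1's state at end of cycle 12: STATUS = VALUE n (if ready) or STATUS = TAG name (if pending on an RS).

STATUS = TAG Add2

c1: issue SUB r1<-Add1 | r0:6,r1:Add1,r2:7,r3:6,r4:7
c2: issue SUB r1<-Add2 | r0:6,r1:Add2,r2:7,r3:6,r4:7
c3: CDB Add1=0; issue ADD r3<-Add1 | r0:6,r1:Add2,r2:7,r3:Add1,r4:7
c4: CDB Add2=1; issue MUL r1<-Mul1 | r0:6,r1:Mul1,r2:7,r3:Add1,r4:7
c5: issue SUB r4<-Add2 | r0:6,r1:Mul1,r2:7,r3:Add1,r4:Add2
c6: CDB Add1=7; issue SUB r4<-Add1 | r0:6,r1:Mul1,r2:7,r3:7,r4:Add1
c7: CDB Add2=1; issue MUL r1<-Mul2 | r0:6,r1:Mul2,r2:7,r3:7,r4:Add1
c8: CDB Add1=0; issue SUB r2<-Add1 | r0:6,r1:Mul2,r2:Add1,r3:7,r4:0
c9: issue ADD r1<-Add2 | r0:6,r1:Add2,r2:Add1,r3:7,r4:0
c10: CDB Add1=7 | r0:6,r1:Add2,r2:7,r3:7,r4:0
c11: CDB Mul1=42 | r0:6,r1:Add2,r2:7,r3:7,r4:0
c12: CDB Mul2=42 | r0:6,r1:Add2,r2:7,r3:7,r4:0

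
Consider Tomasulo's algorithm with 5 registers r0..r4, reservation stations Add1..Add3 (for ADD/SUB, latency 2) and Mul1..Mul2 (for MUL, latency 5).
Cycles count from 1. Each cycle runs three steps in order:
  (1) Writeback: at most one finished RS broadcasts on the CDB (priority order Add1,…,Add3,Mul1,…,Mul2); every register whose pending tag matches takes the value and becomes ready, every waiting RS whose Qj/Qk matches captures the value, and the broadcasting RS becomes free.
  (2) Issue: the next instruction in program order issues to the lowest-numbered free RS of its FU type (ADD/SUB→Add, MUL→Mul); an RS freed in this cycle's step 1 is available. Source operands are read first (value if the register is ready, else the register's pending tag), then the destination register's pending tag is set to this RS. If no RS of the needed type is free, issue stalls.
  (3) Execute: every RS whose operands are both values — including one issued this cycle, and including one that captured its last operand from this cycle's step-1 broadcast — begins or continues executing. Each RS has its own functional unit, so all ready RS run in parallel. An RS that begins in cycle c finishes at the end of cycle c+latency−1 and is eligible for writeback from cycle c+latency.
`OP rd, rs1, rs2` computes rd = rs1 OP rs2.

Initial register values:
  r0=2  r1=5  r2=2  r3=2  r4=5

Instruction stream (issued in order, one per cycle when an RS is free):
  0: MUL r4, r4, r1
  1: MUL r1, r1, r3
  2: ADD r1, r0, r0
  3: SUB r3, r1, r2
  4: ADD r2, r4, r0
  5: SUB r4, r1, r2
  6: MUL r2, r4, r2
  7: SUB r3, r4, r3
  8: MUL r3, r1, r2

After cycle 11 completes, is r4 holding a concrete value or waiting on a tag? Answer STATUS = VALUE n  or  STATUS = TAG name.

  c1: issue MUL r4<-Mul1  regs: r0:2,r1:5,r2:2,r3:2,r4:Mul1
  c2: issue MUL r1<-Mul2  regs: r0:2,r1:Mul2,r2:2,r3:2,r4:Mul1
  c3: issue ADD r1<-Add1  regs: r0:2,r1:Add1,r2:2,r3:2,r4:Mul1
  c4: issue SUB r3<-Add2  regs: r0:2,r1:Add1,r2:2,r3:Add2,r4:Mul1
  c5: CDB Add1=4; issue ADD r2<-Add1  regs: r0:2,r1:4,r2:Add1,r3:Add2,r4:Mul1
  c6: CDB Mul1=25; issue SUB r4<-Add3  regs: r0:2,r1:4,r2:Add1,r3:Add2,r4:Add3
  c7: CDB Add2=2; issue MUL r2<-Mul1  regs: r0:2,r1:4,r2:Mul1,r3:2,r4:Add3
  c8: CDB Add1=27; issue SUB r3<-Add1  regs: r0:2,r1:4,r2:Mul1,r3:Add1,r4:Add3
  c9: CDB Mul2=10; issue MUL r3<-Mul2  regs: r0:2,r1:4,r2:Mul1,r3:Mul2,r4:Add3
  c10: CDB Add3=-23  regs: r0:2,r1:4,r2:Mul1,r3:Mul2,r4:-23
  c11: -  regs: r0:2,r1:4,r2:Mul1,r3:Mul2,r4:-23

STATUS = VALUE -23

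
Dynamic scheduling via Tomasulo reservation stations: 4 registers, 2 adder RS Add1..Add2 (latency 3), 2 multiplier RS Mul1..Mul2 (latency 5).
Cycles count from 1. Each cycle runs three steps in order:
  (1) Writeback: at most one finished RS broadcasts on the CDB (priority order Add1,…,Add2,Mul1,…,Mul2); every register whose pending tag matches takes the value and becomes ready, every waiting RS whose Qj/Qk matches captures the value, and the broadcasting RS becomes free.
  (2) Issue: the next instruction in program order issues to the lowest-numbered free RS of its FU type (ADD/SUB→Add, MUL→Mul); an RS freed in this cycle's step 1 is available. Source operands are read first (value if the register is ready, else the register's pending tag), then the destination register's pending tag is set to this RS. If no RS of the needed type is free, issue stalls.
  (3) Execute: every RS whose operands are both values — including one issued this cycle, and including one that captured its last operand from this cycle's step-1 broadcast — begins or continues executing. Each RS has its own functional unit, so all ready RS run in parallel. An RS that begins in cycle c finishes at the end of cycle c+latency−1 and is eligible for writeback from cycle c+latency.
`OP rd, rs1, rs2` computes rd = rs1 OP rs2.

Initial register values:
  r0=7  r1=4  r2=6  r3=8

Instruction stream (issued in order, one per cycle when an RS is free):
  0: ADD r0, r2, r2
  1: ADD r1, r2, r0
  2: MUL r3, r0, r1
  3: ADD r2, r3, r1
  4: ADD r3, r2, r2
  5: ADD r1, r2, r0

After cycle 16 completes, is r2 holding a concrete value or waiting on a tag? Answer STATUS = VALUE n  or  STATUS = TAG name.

  c1: issue ADD r0<-Add1  regs: r0:Add1,r1:4,r2:6,r3:8
  c2: issue ADD r1<-Add2  regs: r0:Add1,r1:Add2,r2:6,r3:8
  c3: issue MUL r3<-Mul1  regs: r0:Add1,r1:Add2,r2:6,r3:Mul1
  c4: CDB Add1=12; issue ADD r2<-Add1  regs: r0:12,r1:Add2,r2:Add1,r3:Mul1
  c5: stall  regs: r0:12,r1:Add2,r2:Add1,r3:Mul1
  c6: stall  regs: r0:12,r1:Add2,r2:Add1,r3:Mul1
  c7: CDB Add2=18; issue ADD r3<-Add2  regs: r0:12,r1:18,r2:Add1,r3:Add2
  c8: stall  regs: r0:12,r1:18,r2:Add1,r3:Add2
  c9: stall  regs: r0:12,r1:18,r2:Add1,r3:Add2
  c10: stall  regs: r0:12,r1:18,r2:Add1,r3:Add2
  c11: stall  regs: r0:12,r1:18,r2:Add1,r3:Add2
  c12: CDB Mul1=216; stall  regs: r0:12,r1:18,r2:Add1,r3:Add2
  c13: stall  regs: r0:12,r1:18,r2:Add1,r3:Add2
  c14: stall  regs: r0:12,r1:18,r2:Add1,r3:Add2
  c15: CDB Add1=234; issue ADD r1<-Add1  regs: r0:12,r1:Add1,r2:234,r3:Add2
  c16: -  regs: r0:12,r1:Add1,r2:234,r3:Add2

STATUS = VALUE 234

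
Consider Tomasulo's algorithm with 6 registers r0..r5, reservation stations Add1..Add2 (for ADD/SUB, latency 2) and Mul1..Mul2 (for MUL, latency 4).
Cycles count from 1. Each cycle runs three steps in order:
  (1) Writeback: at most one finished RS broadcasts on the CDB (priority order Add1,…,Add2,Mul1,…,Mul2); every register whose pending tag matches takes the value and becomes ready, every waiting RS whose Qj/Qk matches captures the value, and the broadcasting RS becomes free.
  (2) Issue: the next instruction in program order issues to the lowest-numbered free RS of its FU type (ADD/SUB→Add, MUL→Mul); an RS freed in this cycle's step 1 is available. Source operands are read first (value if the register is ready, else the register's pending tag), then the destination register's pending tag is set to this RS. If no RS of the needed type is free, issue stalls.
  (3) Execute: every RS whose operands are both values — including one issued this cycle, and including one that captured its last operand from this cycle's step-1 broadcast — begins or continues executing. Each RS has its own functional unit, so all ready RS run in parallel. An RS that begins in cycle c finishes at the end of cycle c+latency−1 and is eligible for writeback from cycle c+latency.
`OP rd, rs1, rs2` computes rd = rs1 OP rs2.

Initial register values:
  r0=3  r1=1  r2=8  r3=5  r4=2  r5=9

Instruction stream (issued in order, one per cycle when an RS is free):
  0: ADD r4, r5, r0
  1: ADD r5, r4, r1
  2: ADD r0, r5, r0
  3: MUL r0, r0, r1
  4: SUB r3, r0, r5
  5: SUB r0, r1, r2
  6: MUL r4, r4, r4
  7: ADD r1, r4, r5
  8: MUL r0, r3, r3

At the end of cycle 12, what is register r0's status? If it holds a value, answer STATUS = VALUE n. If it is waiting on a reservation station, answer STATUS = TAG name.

  c1: issue ADD r4<-Add1  regs: r0:3,r1:1,r2:8,r3:5,r4:Add1,r5:9
  c2: issue ADD r5<-Add2  regs: r0:3,r1:1,r2:8,r3:5,r4:Add1,r5:Add2
  c3: CDB Add1=12; issue ADD r0<-Add1  regs: r0:Add1,r1:1,r2:8,r3:5,r4:12,r5:Add2
  c4: issue MUL r0<-Mul1  regs: r0:Mul1,r1:1,r2:8,r3:5,r4:12,r5:Add2
  c5: CDB Add2=13; issue SUB r3<-Add2  regs: r0:Mul1,r1:1,r2:8,r3:Add2,r4:12,r5:13
  c6: stall  regs: r0:Mul1,r1:1,r2:8,r3:Add2,r4:12,r5:13
  c7: CDB Add1=16; issue SUB r0<-Add1  regs: r0:Add1,r1:1,r2:8,r3:Add2,r4:12,r5:13
  c8: issue MUL r4<-Mul2  regs: r0:Add1,r1:1,r2:8,r3:Add2,r4:Mul2,r5:13
  c9: CDB Add1=-7; issue ADD r1<-Add1  regs: r0:-7,r1:Add1,r2:8,r3:Add2,r4:Mul2,r5:13
  c10: stall  regs: r0:-7,r1:Add1,r2:8,r3:Add2,r4:Mul2,r5:13
  c11: CDB Mul1=16; issue MUL r0<-Mul1  regs: r0:Mul1,r1:Add1,r2:8,r3:Add2,r4:Mul2,r5:13
  c12: CDB Mul2=144  regs: r0:Mul1,r1:Add1,r2:8,r3:Add2,r4:144,r5:13

STATUS = TAG Mul1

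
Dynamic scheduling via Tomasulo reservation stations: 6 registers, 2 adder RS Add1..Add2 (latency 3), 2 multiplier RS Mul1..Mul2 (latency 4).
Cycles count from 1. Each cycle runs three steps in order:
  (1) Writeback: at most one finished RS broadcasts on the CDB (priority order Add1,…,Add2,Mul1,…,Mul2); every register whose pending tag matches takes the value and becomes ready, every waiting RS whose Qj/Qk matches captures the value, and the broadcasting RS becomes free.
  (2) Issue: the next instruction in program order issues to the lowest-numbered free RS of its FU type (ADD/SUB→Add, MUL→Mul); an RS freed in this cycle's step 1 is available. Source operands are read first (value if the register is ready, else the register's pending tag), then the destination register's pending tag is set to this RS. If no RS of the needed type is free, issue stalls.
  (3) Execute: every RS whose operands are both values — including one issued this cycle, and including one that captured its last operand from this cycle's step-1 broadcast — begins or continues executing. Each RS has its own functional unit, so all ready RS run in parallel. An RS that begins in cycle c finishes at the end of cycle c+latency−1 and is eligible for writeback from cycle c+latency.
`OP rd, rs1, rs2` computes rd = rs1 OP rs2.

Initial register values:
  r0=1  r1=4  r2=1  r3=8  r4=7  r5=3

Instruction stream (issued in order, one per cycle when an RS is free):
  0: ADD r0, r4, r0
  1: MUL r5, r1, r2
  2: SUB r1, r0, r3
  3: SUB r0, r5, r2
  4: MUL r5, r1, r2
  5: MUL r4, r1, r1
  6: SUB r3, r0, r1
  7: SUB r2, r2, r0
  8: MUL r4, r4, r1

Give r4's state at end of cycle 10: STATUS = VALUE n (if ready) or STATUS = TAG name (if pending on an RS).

c1: issue ADD r0<-Add1 | r0:Add1,r1:4,r2:1,r3:8,r4:7,r5:3
c2: issue MUL r5<-Mul1 | r0:Add1,r1:4,r2:1,r3:8,r4:7,r5:Mul1
c3: issue SUB r1<-Add2 | r0:Add1,r1:Add2,r2:1,r3:8,r4:7,r5:Mul1
c4: CDB Add1=8; issue SUB r0<-Add1 | r0:Add1,r1:Add2,r2:1,r3:8,r4:7,r5:Mul1
c5: issue MUL r5<-Mul2 | r0:Add1,r1:Add2,r2:1,r3:8,r4:7,r5:Mul2
c6: CDB Mul1=4; issue MUL r4<-Mul1 | r0:Add1,r1:Add2,r2:1,r3:8,r4:Mul1,r5:Mul2
c7: CDB Add2=0; issue SUB r3<-Add2 | r0:Add1,r1:0,r2:1,r3:Add2,r4:Mul1,r5:Mul2
c8: stall | r0:Add1,r1:0,r2:1,r3:Add2,r4:Mul1,r5:Mul2
c9: CDB Add1=3; issue SUB r2<-Add1 | r0:3,r1:0,r2:Add1,r3:Add2,r4:Mul1,r5:Mul2
c10: stall | r0:3,r1:0,r2:Add1,r3:Add2,r4:Mul1,r5:Mul2

STATUS = TAG Mul1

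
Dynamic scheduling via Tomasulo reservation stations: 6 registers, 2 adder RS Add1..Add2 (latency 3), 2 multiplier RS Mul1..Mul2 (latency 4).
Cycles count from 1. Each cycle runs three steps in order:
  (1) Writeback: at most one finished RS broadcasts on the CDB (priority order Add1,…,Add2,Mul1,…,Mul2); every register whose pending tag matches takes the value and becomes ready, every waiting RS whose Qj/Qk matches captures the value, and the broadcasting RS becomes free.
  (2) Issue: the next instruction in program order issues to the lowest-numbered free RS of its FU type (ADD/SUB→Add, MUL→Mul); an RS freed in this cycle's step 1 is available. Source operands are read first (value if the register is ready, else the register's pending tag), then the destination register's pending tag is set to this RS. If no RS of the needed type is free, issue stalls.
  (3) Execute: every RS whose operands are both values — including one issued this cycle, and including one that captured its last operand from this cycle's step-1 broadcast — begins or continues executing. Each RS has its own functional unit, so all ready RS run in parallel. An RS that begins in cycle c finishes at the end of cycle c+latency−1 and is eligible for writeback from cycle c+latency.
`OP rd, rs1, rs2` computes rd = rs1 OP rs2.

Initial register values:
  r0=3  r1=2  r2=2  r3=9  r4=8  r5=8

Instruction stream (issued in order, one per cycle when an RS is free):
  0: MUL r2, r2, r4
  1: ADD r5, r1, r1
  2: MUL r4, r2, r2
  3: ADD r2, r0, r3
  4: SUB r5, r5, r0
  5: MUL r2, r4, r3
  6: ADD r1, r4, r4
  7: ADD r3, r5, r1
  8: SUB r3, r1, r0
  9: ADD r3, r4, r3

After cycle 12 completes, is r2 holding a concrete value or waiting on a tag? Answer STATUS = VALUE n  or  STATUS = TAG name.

STATUS = TAG Mul1

  c1: issue MUL r2<-Mul1  regs: r0:3,r1:2,r2:Mul1,r3:9,r4:8,r5:8
  c2: issue ADD r5<-Add1  regs: r0:3,r1:2,r2:Mul1,r3:9,r4:8,r5:Add1
  c3: issue MUL r4<-Mul2  regs: r0:3,r1:2,r2:Mul1,r3:9,r4:Mul2,r5:Add1
  c4: issue ADD r2<-Add2  regs: r0:3,r1:2,r2:Add2,r3:9,r4:Mul2,r5:Add1
  c5: CDB Add1=4; issue SUB r5<-Add1  regs: r0:3,r1:2,r2:Add2,r3:9,r4:Mul2,r5:Add1
  c6: CDB Mul1=16; issue MUL r2<-Mul1  regs: r0:3,r1:2,r2:Mul1,r3:9,r4:Mul2,r5:Add1
  c7: CDB Add2=12; issue ADD r1<-Add2  regs: r0:3,r1:Add2,r2:Mul1,r3:9,r4:Mul2,r5:Add1
  c8: CDB Add1=1; issue ADD r3<-Add1  regs: r0:3,r1:Add2,r2:Mul1,r3:Add1,r4:Mul2,r5:1
  c9: stall  regs: r0:3,r1:Add2,r2:Mul1,r3:Add1,r4:Mul2,r5:1
  c10: CDB Mul2=256; stall  regs: r0:3,r1:Add2,r2:Mul1,r3:Add1,r4:256,r5:1
  c11: stall  regs: r0:3,r1:Add2,r2:Mul1,r3:Add1,r4:256,r5:1
  c12: stall  regs: r0:3,r1:Add2,r2:Mul1,r3:Add1,r4:256,r5:1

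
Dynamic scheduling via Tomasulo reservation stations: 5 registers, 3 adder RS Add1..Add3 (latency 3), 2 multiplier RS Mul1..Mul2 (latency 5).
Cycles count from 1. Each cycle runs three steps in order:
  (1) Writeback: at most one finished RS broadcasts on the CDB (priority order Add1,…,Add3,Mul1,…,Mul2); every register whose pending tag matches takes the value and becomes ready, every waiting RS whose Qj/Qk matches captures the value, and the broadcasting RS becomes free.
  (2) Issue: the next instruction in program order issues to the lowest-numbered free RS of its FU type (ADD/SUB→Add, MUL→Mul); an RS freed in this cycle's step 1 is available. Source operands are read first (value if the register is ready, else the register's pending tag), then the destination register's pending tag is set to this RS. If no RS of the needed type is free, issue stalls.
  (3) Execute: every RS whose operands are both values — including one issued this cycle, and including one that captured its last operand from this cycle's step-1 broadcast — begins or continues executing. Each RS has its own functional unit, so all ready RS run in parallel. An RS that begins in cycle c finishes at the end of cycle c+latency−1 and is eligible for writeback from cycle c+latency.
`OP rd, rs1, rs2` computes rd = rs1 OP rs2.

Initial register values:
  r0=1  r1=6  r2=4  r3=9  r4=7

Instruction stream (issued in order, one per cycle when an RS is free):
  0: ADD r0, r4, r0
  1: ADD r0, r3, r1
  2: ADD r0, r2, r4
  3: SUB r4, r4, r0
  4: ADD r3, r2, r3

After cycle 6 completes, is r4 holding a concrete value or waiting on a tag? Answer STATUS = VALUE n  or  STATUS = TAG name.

STATUS = TAG Add1

c1: issue ADD r0<-Add1 | r0:Add1,r1:6,r2:4,r3:9,r4:7
c2: issue ADD r0<-Add2 | r0:Add2,r1:6,r2:4,r3:9,r4:7
c3: issue ADD r0<-Add3 | r0:Add3,r1:6,r2:4,r3:9,r4:7
c4: CDB Add1=8; issue SUB r4<-Add1 | r0:Add3,r1:6,r2:4,r3:9,r4:Add1
c5: CDB Add2=15; issue ADD r3<-Add2 | r0:Add3,r1:6,r2:4,r3:Add2,r4:Add1
c6: CDB Add3=11 | r0:11,r1:6,r2:4,r3:Add2,r4:Add1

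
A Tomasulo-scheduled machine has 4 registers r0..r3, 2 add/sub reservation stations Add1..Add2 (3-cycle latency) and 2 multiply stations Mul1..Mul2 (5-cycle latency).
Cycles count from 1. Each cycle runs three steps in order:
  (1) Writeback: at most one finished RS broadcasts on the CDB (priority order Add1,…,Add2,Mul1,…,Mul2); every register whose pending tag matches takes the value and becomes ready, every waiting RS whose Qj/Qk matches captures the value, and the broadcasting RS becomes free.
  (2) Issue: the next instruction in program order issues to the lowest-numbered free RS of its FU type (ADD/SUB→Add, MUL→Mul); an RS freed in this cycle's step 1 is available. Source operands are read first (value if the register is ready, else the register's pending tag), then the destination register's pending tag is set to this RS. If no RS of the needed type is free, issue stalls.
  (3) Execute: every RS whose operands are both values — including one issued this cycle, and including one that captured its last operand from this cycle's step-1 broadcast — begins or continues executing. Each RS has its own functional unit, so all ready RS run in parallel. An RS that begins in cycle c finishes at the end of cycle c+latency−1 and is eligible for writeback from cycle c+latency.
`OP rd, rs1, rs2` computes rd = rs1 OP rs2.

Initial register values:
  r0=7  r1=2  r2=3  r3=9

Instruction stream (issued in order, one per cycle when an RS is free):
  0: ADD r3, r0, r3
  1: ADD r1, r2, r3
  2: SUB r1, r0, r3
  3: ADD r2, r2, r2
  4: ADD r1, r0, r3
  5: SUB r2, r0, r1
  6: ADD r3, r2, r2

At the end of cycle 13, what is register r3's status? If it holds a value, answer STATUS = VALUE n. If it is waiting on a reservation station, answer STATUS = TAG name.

STATUS = TAG Add2

cycle 1: issue ADD r3<-Add1 // r0:7,r1:2,r2:3,r3:Add1
cycle 2: issue ADD r1<-Add2 // r0:7,r1:Add2,r2:3,r3:Add1
cycle 3: stall // r0:7,r1:Add2,r2:3,r3:Add1
cycle 4: CDB Add1=16; issue SUB r1<-Add1 // r0:7,r1:Add1,r2:3,r3:16
cycle 5: stall // r0:7,r1:Add1,r2:3,r3:16
cycle 6: stall // r0:7,r1:Add1,r2:3,r3:16
cycle 7: CDB Add1=-9; issue ADD r2<-Add1 // r0:7,r1:-9,r2:Add1,r3:16
cycle 8: CDB Add2=19; issue ADD r1<-Add2 // r0:7,r1:Add2,r2:Add1,r3:16
cycle 9: stall // r0:7,r1:Add2,r2:Add1,r3:16
cycle 10: CDB Add1=6; issue SUB r2<-Add1 // r0:7,r1:Add2,r2:Add1,r3:16
cycle 11: CDB Add2=23; issue ADD r3<-Add2 // r0:7,r1:23,r2:Add1,r3:Add2
cycle 12: - // r0:7,r1:23,r2:Add1,r3:Add2
cycle 13: - // r0:7,r1:23,r2:Add1,r3:Add2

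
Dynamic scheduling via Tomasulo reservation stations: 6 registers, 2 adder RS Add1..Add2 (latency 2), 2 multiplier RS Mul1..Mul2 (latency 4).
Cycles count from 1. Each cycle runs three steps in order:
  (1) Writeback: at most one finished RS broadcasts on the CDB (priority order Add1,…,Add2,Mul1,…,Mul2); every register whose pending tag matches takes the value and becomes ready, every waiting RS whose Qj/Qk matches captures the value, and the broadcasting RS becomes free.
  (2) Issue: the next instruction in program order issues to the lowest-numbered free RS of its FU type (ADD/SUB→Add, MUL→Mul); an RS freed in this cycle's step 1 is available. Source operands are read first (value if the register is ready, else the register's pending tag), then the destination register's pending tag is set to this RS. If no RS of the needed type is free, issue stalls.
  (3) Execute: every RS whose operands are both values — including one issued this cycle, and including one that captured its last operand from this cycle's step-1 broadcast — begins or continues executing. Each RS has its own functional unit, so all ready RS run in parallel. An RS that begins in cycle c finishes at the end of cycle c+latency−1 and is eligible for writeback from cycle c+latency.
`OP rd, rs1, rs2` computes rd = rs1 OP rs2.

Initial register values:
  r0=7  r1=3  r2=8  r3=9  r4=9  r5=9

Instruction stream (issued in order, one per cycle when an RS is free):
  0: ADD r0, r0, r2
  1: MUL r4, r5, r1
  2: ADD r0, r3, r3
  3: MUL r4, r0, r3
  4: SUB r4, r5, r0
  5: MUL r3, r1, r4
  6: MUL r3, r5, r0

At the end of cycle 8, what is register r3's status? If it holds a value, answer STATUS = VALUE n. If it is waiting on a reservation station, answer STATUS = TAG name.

STATUS = TAG Mul1

cycle 1: issue ADD r0<-Add1 // r0:Add1,r1:3,r2:8,r3:9,r4:9,r5:9
cycle 2: issue MUL r4<-Mul1 // r0:Add1,r1:3,r2:8,r3:9,r4:Mul1,r5:9
cycle 3: CDB Add1=15; issue ADD r0<-Add1 // r0:Add1,r1:3,r2:8,r3:9,r4:Mul1,r5:9
cycle 4: issue MUL r4<-Mul2 // r0:Add1,r1:3,r2:8,r3:9,r4:Mul2,r5:9
cycle 5: CDB Add1=18; issue SUB r4<-Add1 // r0:18,r1:3,r2:8,r3:9,r4:Add1,r5:9
cycle 6: CDB Mul1=27; issue MUL r3<-Mul1 // r0:18,r1:3,r2:8,r3:Mul1,r4:Add1,r5:9
cycle 7: CDB Add1=-9; stall // r0:18,r1:3,r2:8,r3:Mul1,r4:-9,r5:9
cycle 8: stall // r0:18,r1:3,r2:8,r3:Mul1,r4:-9,r5:9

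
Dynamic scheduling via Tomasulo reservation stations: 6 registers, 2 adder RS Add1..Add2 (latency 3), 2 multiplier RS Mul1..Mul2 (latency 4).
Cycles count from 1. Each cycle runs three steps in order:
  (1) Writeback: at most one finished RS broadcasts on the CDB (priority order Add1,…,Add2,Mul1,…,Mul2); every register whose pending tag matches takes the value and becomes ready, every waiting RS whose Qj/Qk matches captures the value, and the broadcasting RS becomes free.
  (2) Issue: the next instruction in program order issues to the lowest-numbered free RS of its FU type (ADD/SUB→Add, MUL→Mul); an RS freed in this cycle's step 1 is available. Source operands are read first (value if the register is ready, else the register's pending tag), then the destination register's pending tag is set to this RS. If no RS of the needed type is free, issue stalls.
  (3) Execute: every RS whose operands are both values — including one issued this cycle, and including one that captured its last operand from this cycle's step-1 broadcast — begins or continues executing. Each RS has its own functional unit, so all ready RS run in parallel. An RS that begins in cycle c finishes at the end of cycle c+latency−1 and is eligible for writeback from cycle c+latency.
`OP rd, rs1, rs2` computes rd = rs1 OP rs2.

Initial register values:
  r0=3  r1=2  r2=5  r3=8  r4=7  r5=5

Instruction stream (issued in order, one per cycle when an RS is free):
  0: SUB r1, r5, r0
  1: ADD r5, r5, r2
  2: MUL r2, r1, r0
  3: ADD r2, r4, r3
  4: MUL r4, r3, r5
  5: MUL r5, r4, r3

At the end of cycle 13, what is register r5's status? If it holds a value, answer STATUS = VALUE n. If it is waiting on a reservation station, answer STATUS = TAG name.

STATUS = VALUE 640

cycle 1: issue SUB r1<-Add1 // r0:3,r1:Add1,r2:5,r3:8,r4:7,r5:5
cycle 2: issue ADD r5<-Add2 // r0:3,r1:Add1,r2:5,r3:8,r4:7,r5:Add2
cycle 3: issue MUL r2<-Mul1 // r0:3,r1:Add1,r2:Mul1,r3:8,r4:7,r5:Add2
cycle 4: CDB Add1=2; issue ADD r2<-Add1 // r0:3,r1:2,r2:Add1,r3:8,r4:7,r5:Add2
cycle 5: CDB Add2=10; issue MUL r4<-Mul2 // r0:3,r1:2,r2:Add1,r3:8,r4:Mul2,r5:10
cycle 6: stall // r0:3,r1:2,r2:Add1,r3:8,r4:Mul2,r5:10
cycle 7: CDB Add1=15; stall // r0:3,r1:2,r2:15,r3:8,r4:Mul2,r5:10
cycle 8: CDB Mul1=6; issue MUL r5<-Mul1 // r0:3,r1:2,r2:15,r3:8,r4:Mul2,r5:Mul1
cycle 9: CDB Mul2=80 // r0:3,r1:2,r2:15,r3:8,r4:80,r5:Mul1
cycle 10: - // r0:3,r1:2,r2:15,r3:8,r4:80,r5:Mul1
cycle 11: - // r0:3,r1:2,r2:15,r3:8,r4:80,r5:Mul1
cycle 12: - // r0:3,r1:2,r2:15,r3:8,r4:80,r5:Mul1
cycle 13: CDB Mul1=640 // r0:3,r1:2,r2:15,r3:8,r4:80,r5:640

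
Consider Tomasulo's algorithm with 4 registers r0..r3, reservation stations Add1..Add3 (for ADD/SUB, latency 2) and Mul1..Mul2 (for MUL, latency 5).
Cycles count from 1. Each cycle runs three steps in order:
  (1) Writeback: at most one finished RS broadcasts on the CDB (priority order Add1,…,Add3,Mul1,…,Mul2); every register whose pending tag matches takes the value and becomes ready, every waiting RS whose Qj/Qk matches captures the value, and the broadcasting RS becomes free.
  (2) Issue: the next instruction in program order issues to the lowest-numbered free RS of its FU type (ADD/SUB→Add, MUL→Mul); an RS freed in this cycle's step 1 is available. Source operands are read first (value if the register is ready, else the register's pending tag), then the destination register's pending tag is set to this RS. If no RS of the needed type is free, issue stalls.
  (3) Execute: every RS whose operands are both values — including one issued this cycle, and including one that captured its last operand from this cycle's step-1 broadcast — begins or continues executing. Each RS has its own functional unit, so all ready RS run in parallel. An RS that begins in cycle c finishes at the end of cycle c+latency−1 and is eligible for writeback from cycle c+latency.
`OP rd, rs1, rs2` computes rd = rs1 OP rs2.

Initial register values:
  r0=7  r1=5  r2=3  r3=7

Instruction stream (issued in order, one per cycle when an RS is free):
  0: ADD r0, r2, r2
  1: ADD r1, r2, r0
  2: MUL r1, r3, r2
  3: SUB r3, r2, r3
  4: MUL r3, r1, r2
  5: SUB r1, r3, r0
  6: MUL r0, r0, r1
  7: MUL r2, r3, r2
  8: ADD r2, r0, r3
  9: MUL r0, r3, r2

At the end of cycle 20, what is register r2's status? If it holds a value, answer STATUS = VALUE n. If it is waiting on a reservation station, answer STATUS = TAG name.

cycle 1: issue ADD r0<-Add1 // r0:Add1,r1:5,r2:3,r3:7
cycle 2: issue ADD r1<-Add2 // r0:Add1,r1:Add2,r2:3,r3:7
cycle 3: CDB Add1=6; issue MUL r1<-Mul1 // r0:6,r1:Mul1,r2:3,r3:7
cycle 4: issue SUB r3<-Add1 // r0:6,r1:Mul1,r2:3,r3:Add1
cycle 5: CDB Add2=9; issue MUL r3<-Mul2 // r0:6,r1:Mul1,r2:3,r3:Mul2
cycle 6: CDB Add1=-4; issue SUB r1<-Add1 // r0:6,r1:Add1,r2:3,r3:Mul2
cycle 7: stall // r0:6,r1:Add1,r2:3,r3:Mul2
cycle 8: CDB Mul1=21; issue MUL r0<-Mul1 // r0:Mul1,r1:Add1,r2:3,r3:Mul2
cycle 9: stall // r0:Mul1,r1:Add1,r2:3,r3:Mul2
cycle 10: stall // r0:Mul1,r1:Add1,r2:3,r3:Mul2
cycle 11: stall // r0:Mul1,r1:Add1,r2:3,r3:Mul2
cycle 12: stall // r0:Mul1,r1:Add1,r2:3,r3:Mul2
cycle 13: CDB Mul2=63; issue MUL r2<-Mul2 // r0:Mul1,r1:Add1,r2:Mul2,r3:63
cycle 14: issue ADD r2<-Add2 // r0:Mul1,r1:Add1,r2:Add2,r3:63
cycle 15: CDB Add1=57; stall // r0:Mul1,r1:57,r2:Add2,r3:63
cycle 16: stall // r0:Mul1,r1:57,r2:Add2,r3:63
cycle 17: stall // r0:Mul1,r1:57,r2:Add2,r3:63
cycle 18: CDB Mul2=189; issue MUL r0<-Mul2 // r0:Mul2,r1:57,r2:Add2,r3:63
cycle 19: - // r0:Mul2,r1:57,r2:Add2,r3:63
cycle 20: CDB Mul1=342 // r0:Mul2,r1:57,r2:Add2,r3:63

STATUS = TAG Add2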